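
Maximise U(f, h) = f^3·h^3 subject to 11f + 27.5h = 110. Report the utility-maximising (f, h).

f* = 5, h* = 2

MU_f = 3·f^2·h^3 and MU_h = 3·f^3·h^2.
MRS = MU_f/MU_h = h/f.
Tangency: set MRS = p_f/p_h = 11/27.5 = 0.4.
So h/f = 0.4, i.e. h = 0.4·f.
Substitute into the budget 11·f + 27.5·h = 110: 22·f = 110, so f* = 5.
Then h* = 0.4·5 = 2.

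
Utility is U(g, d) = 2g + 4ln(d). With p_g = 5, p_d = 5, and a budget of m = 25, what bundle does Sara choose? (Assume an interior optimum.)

MU_g = 2, MU_d = 4/d.
MRS = 2 ÷ (4/d).
Tangency: set MRS = p_g/p_d = 5/5 = 1.
MRS depends only on d: 0.5·d = 1 ⇒ d* = 1/0.5 = 2.
From the budget, 5·g = 25 − 5·2 = 15, so g* = 3.

g* = 3, d* = 2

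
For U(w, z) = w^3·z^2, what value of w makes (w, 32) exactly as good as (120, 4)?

w = 30

U(120, 4) = 27648000.
Set U(w, 32) = 27648000 and solve.
With z = 32: 32^2 = 1024, so w^3 = 27648000/1024 = 27000; taking the cube root, w = 30.
Check: U(30, 32) = 27648000.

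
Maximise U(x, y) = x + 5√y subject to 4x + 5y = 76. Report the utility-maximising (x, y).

x* = 14, y* = 4

MU_x = 1, MU_y = 5/(2√y).
MRS = 1 ÷ (5/(2√y)).
Tangency: set MRS = p_x/p_y = 4/5 = 0.8.
MRS depends only on y: 0.4·√y = 0.8 ⇒ √y = 0.8/0.4 = 2 ⇒ y* = 4.
From the budget, 4·x = 76 − 5·4 = 56, so x* = 14.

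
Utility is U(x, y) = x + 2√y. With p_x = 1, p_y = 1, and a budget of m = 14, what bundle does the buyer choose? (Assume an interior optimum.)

x* = 13, y* = 1

MU_x = 1, MU_y = 2/(2√y).
MRS = 1 ÷ (2/(2√y)).
Tangency: set MRS = p_x/p_y = 1/1 = 1.
MRS depends only on y: √y = 1 ⇒ √y = 1 ⇒ y* = 1.
From the budget, 1·x = 14 − 1·1 = 13, so x* = 13.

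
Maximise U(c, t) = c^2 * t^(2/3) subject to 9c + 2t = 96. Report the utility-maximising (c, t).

c* = 8, t* = 12

MU_c = 2·c·t^(2/3) and MU_t = 2/3·c^2·t^(-1/3).
MRS = MU_c/MU_t = (3)·t/c.
Tangency: set MRS = p_c/p_t = 9/2 = 4.5.
So (3)·t/c = 4.5, i.e. t = 1.5·c.
Substitute into the budget 9·c + 2·t = 96: 12·c = 96, so c* = 8.
Then t* = 1.5·8 = 12.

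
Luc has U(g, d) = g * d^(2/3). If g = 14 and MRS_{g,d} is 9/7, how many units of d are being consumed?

d = 12

MU_g = d^(2/3) and MU_d = 2/3·g·d^(-1/3).
MRS = MU_g/MU_d = (1.5)·d/g.
Substitute g = 14: MRS = d/(28/3). Setting d/(28/3) = 9/7 gives d = (9/7)·(28/3) = 12.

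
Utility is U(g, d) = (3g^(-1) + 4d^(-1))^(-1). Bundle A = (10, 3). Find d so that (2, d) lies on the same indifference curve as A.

U depends on (g, d) only through S = 3g^(-1) + 4d^(-1), so equal utility means equal S. At (10, 3): S = 49/30.
With g = 2: 3·2^(-1) = 1.5, so 4d^(-1) = 49/30 − 1.5 = 2/15, i.e. d^(-1) = 1/30.
Hence d = 1/(1/30) = 30.
Check: U(2, 30) = 0.6122.

d = 30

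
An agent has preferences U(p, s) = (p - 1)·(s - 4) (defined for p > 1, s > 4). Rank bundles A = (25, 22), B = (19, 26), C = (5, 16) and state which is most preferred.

Bundle A

Evaluate utility at each bundle:
U(A) = 432.
U(B) = 396.
U(C) = 48.
Highest utility is A, so A ≻ B ≻ C.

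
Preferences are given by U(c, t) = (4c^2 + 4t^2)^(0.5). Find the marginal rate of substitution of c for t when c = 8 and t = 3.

MRS = 8/3

For CES with ρ = 2, MRS = (t/c)^(-1).
At (8, 3): MRS = 8/3.
The indifference curve has slope −8/3 at this bundle.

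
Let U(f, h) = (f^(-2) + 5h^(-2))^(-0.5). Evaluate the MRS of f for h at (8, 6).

MRS = 27/320

For CES with ρ = -2, MRS = (1/5)·(h/f)^3.
At (8, 6): MRS = 27/320.
So at (8, 6) the consumer would give up 27/320 units of h for one more unit of f.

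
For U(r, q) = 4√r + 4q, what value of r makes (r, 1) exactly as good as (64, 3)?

r = 100

U(64, 3) = 44.
Set U(r, 1) = 44 and solve.
With q = 1: 4√r = 44 − 4·1 = 40, so √r = 10 and r = 100.
Check: U(100, 1) = 44.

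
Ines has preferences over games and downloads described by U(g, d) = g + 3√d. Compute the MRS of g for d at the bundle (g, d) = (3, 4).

MRS = 4/3

MU_g = 1, MU_d = 3/(2√d).
MRS = 1 ÷ (3/(2√d)).
At (3, 4): MRS = 4/3.
The indifference curve has slope −4/3 at this bundle.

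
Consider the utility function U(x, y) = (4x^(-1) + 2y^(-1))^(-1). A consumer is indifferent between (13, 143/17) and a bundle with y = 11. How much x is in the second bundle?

U depends on (x, y) only through S = 4x^(-1) + 2y^(-1), so equal utility means equal S. At (13, 143/17): S = 6/11.
With y = 11: 2·11^(-1) = 2/11, so 4x^(-1) = 6/11 − 2/11 = 4/11, i.e. x^(-1) = 1/11.
Hence x = 1/(1/11) = 11.
Check: U(11, 11) = 1.8333.

x = 11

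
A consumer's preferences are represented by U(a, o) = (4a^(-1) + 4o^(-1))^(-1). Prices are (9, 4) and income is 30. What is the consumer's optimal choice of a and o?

For CES with ρ = -1, MRS = (o/a)^2.
Tangency: set MRS = p_a/p_o = 9/4 = 2.25.
So (o/a)^2 = 2.25; taking the square root, o/a = 1.5, i.e. o = 1.5·a.
Substitute into the budget 9·a + 4·o = 30: 15·a = 30, so a* = 2 and o* = 1.5·2 = 3.

a* = 2, o* = 3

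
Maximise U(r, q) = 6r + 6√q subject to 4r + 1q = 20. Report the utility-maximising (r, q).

r* = 4, q* = 4

MU_r = 6, MU_q = 6/(2√q).
MRS = 6 ÷ (6/(2√q)).
Tangency: set MRS = p_r/p_q = 4/1 = 4.
MRS depends only on q: 2·√q = 4 ⇒ √q = 4/2 = 2 ⇒ q* = 4.
From the budget, 4·r = 20 − 1·4 = 16, so r* = 4.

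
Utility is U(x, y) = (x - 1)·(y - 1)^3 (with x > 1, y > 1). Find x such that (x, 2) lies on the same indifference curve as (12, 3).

x = 89

U(12, 3) = 88.
Set U(x, 2) = 88 and solve.
With y = 2: (2 − 1)^3 = 1, so (x − 1) = 88/1 = 88.
So x = 1 + 88 = 89.
Check: U(89, 2) = 88.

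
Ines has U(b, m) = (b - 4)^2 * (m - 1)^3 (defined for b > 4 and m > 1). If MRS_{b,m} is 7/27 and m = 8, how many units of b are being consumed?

MU_b = 2·(b−4)·(m−1)^3, MU_m = 3·(b−4)^2·(m−1)^2.
MRS = (2/3)·(m−1)/(b−4).
Substitute m = 8: MRS = (14/3)/(b − 4). Setting this equal to 7/27 gives b − 4 = (14/3)/(7/27) = 18, so b = 22.

b = 22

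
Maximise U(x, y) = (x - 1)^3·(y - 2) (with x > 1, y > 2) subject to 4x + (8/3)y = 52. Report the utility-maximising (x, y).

MU_x = 3·(x−1)^2·(y−2), MU_y = (x−1)^3.
MRS = (3/1)·(y−2)/(x−1).
Tangency: set MRS = p_x/p_y = 4/(8/3) = 1.5.
So (3/1)·(y − 2)/(x − 1) = 1.5, i.e. (y − 2) = 0.5·(x − 1).
Rewrite the budget in excess-of-subsistence terms: 4·(x − 1) + (8/3)·(y − 2) = 52 − 4·1 − (8/3)·2 = 128/3.
Substituting, (16/3)·(x − 1) = 128/3, so x − 1 = 8 and x* = 9.
Then y − 2 = 0.5·8 = 4, so y* = 6.

x* = 9, y* = 6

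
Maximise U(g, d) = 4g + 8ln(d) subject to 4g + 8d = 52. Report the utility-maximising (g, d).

g* = 11, d* = 1

MU_g = 4, MU_d = 8/d.
MRS = 4 ÷ (8/d).
Tangency: set MRS = p_g/p_d = 4/8 = 0.5.
MRS depends only on d: 0.5·d = 0.5 ⇒ d* = 0.5/0.5 = 1.
From the budget, 4·g = 52 − 8·1 = 44, so g* = 11.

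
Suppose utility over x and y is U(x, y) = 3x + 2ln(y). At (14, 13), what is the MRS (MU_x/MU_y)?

MRS = 19.5

MU_x = 3, MU_y = 2/y.
MRS = 3 ÷ (2/y).
At (14, 13): MRS = 19.5.
That is, one extra unit of x is worth 19.5 units of y at the margin.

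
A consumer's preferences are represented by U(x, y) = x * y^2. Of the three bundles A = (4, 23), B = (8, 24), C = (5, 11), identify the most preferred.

Bundle B

Evaluate utility at each bundle:
U(A) = 2116.
U(B) = 4608.
U(C) = 605.
Highest utility is B, so B ≻ A ≻ C.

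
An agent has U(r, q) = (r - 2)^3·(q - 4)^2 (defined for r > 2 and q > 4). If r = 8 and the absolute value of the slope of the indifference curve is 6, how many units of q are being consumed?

q = 28

MU_r = 3·(r−2)^2·(q−4)^2, MU_q = 2·(r−2)^3·(q−4).
MRS = (3/2)·(q−4)/(r−2).
Substitute r = 8: MRS = (q − 4)/4. Setting this equal to 6 gives q − 4 = 6·4 = 24, so q = 28.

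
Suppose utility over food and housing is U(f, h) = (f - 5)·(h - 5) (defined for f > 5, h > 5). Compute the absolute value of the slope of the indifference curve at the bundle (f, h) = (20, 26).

MRS = 1.4

MU_f = (h−5), MU_h = (f−5).
MRS = (h−5)/(f−5).
At (20, 26): MRS = 1.4.
That is, one extra unit of f is worth 1.4 units of h at the margin.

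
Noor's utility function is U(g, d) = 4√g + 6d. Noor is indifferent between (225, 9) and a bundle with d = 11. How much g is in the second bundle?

U(225, 9) = 114.
Set U(g, 11) = 114 and solve.
With d = 11: 4√g = 114 − 6·11 = 48, so √g = 12 and g = 144.
Check: U(144, 11) = 114.

g = 144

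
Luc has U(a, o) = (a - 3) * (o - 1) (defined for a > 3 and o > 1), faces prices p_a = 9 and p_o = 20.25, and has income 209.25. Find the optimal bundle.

MU_a = (o−1), MU_o = (a−3).
MRS = (o−1)/(a−3).
Tangency: set MRS = p_a/p_o = 9/20.25 = 4/9.
So (o − 1)/(a − 3) = 4/9, i.e. (o − 1) = (4/9)·(a − 3).
Rewrite the budget in excess-of-subsistence terms: 9·(a − 3) + 20.25·(o − 1) = 209.25 − 9·3 − 20.25·1 = 162.
Substituting, 18·(a − 3) = 162, so a − 3 = 9 and a* = 12.
Then o − 1 = (4/9)·9 = 4, so o* = 5.

a* = 12, o* = 5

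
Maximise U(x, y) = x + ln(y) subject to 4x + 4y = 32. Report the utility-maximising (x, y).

x* = 7, y* = 1

MU_x = 1, MU_y = 1/y.
MRS = 1 ÷ (1/y).
Tangency: set MRS = p_x/p_y = 4/4 = 1.
MRS depends only on y: y = 1 ⇒ y* = 1.
From the budget, 4·x = 32 − 4·1 = 28, so x* = 7.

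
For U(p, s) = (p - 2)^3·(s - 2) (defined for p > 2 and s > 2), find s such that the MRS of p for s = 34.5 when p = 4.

MU_p = 3·(p−2)^2·(s−2), MU_s = (p−2)^3.
MRS = (3/1)·(s−2)/(p−2).
Substitute p = 4: MRS = (s − 2)/(2/3). Setting this equal to 34.5 gives s − 2 = 34.5·(2/3) = 23, so s = 25.

s = 25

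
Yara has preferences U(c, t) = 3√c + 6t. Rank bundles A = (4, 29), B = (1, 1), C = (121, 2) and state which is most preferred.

Bundle A

Evaluate utility at each bundle:
U(A) = 180.000.
U(B) = 9.000.
U(C) = 45.000.
Highest utility is A, so A ≻ C ≻ B.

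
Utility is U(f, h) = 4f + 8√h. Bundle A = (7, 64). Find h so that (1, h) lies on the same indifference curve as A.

h = 121

U(7, 64) = 92.
Set U(1, h) = 92 and solve.
With f = 1: 8√h = 92 − 4·1 = 88, so √h = 11 and h = 121.
Check: U(1, 121) = 92.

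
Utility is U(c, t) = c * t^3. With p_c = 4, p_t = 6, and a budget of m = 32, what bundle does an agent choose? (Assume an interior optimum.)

MU_c = t^3 and MU_t = 3·c·t^2.
MRS = MU_c/MU_t = (1/3)·t/c.
Tangency: set MRS = p_c/p_t = 4/6 = 2/3.
So (1/3)·t/c = 2/3, i.e. t = 2·c.
Substitute into the budget 4·c + 6·t = 32: 16·c = 32, so c* = 2.
Then t* = 2·2 = 4.

c* = 2, t* = 4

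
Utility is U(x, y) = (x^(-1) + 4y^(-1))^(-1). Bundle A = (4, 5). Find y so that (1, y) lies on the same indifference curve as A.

U depends on (x, y) only through S = x^(-1) + 4y^(-1), so equal utility means equal S. At (4, 5): S = 1.05.
With x = 1: 1^(-1) = 1, so 4y^(-1) = 1.05 − 1 = 0.05, i.e. y^(-1) = 1/80.
Hence y = 1/(1/80) = 80.
Check: U(1, 80) = 0.9524.

y = 80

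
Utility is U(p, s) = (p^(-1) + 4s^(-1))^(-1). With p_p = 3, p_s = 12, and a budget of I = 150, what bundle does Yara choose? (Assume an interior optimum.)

For CES with ρ = -1, MRS = (1/4)·(s/p)^2.
Tangency: set MRS = p_p/p_s = 3/12 = 0.25.
So (s/p)^2 = 1; taking the square root, s/p = 1, i.e. s = p.
Substitute into the budget 3·p + 12·s = 150: 15·p = 150, so p* = 10 and s* = 10.

p* = 10, s* = 10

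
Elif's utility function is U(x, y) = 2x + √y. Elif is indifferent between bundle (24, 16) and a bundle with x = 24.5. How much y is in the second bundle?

U(24, 16) = 52.
Set U(24.5, y) = 52 and solve.
With x = 24.5: √y = 52 − 2·24.5 = 3, so √y = 3 and y = 9.
Check: U(24.5, 9) = 52.

y = 9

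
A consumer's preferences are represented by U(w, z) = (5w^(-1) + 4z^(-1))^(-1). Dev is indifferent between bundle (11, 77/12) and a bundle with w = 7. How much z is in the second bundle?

z = 11

U depends on (w, z) only through S = 5w^(-1) + 4z^(-1), so equal utility means equal S. At (11, 77/12): S = 83/77.
With w = 7: 5·7^(-1) = 5/7, so 4z^(-1) = 83/77 − 5/7 = 4/11, i.e. z^(-1) = 1/11.
Hence z = 1/(1/11) = 11.
Check: U(7, 11) = 0.9277.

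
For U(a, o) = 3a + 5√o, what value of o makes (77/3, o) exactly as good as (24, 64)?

o = 49

U(24, 64) = 112.
Set U(77/3, o) = 112 and solve.
With a = 77/3: 5√o = 112 − 3·77/3 = 35, so √o = 7 and o = 49.
Check: U(77/3, 49) = 112.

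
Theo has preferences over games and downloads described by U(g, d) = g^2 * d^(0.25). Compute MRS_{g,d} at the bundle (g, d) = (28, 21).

MU_g = 2·g·d^(0.25) and MU_d = 0.25·g^2·d^(-0.75).
MRS = MU_g/MU_d = (8)·d/g.
At (28, 21): MRS = 6.
So at (28, 21) the consumer would give up 6 units of d for one more unit of g.

MRS = 6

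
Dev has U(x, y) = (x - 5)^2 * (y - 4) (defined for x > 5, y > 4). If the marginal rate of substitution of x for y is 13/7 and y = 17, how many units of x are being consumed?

x = 19

MU_x = 2·(x−5)·(y−4), MU_y = (x−5)^2.
MRS = (2/1)·(y−4)/(x−5).
Substitute y = 17: MRS = 26/(x − 5). Setting this equal to 13/7 gives x − 5 = 26/(13/7) = 14, so x = 19.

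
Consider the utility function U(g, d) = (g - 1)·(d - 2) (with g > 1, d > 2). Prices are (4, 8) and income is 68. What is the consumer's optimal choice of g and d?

MU_g = (d−2), MU_d = (g−1).
MRS = (d−2)/(g−1).
Tangency: set MRS = p_g/p_d = 4/8 = 0.5.
So (d − 2)/(g − 1) = 0.5, i.e. (d − 2) = 0.5·(g − 1).
Rewrite the budget in excess-of-subsistence terms: 4·(g − 1) + 8·(d − 2) = 68 − 4·1 − 8·2 = 48.
Substituting, 8·(g − 1) = 48, so g − 1 = 6 and g* = 7.
Then d − 2 = 0.5·6 = 3, so d* = 5.

g* = 7, d* = 5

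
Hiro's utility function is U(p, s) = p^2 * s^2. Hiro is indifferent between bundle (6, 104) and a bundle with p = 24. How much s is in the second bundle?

s = 26

U(6, 104) = 389376.
Set U(24, s) = 389376 and solve.
With p = 24: 24^2 = 576, so s^2 = 389376/576 = 676; taking the square root, s = 26.
Check: U(24, 26) = 389376.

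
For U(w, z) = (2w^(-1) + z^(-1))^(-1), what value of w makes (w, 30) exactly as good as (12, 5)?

U depends on (w, z) only through S = 2w^(-1) + z^(-1), so equal utility means equal S. At (12, 5): S = 11/30.
With z = 30: 30^(-1) = 1/30, so 2w^(-1) = 11/30 − 1/30 = 1/3, i.e. w^(-1) = 1/6.
Hence w = 1/(1/6) = 6.
Check: U(6, 30) = 2.7273.

w = 6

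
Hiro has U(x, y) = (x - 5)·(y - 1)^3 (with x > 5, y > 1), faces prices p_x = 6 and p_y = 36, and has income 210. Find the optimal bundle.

MU_x = (y−1)^3, MU_y = 3·(x−5)·(y−1)^2.
MRS = (1/3)·(y−1)/(x−5).
Tangency: set MRS = p_x/p_y = 6/36 = 1/6.
So (1/3)·(y − 1)/(x − 5) = 1/6, i.e. (y − 1) = 0.5·(x − 5).
Rewrite the budget in excess-of-subsistence terms: 6·(x − 5) + 36·(y − 1) = 210 − 6·5 − 36·1 = 144.
Substituting, 24·(x − 5) = 144, so x − 5 = 6 and x* = 11.
Then y − 1 = 0.5·6 = 3, so y* = 4.

x* = 11, y* = 4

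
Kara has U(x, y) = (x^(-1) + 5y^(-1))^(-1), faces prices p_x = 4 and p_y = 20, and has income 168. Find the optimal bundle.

For CES with ρ = -1, MRS = (1/5)·(y/x)^2.
Tangency: set MRS = p_x/p_y = 4/20 = 0.2.
So (y/x)^2 = 1; taking the square root, y/x = 1, i.e. y = x.
Substitute into the budget 4·x + 20·y = 168: 24·x = 168, so x* = 7 and y* = 7.

x* = 7, y* = 7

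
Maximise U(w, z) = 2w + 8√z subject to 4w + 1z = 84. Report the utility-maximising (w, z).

w* = 5, z* = 64

MU_w = 2, MU_z = 8/(2√z).
MRS = 2 ÷ (8/(2√z)).
Tangency: set MRS = p_w/p_z = 4/1 = 4.
MRS depends only on z: 0.5·√z = 4 ⇒ √z = 4/0.5 = 8 ⇒ z* = 64.
From the budget, 4·w = 84 − 1·64 = 20, so w* = 5.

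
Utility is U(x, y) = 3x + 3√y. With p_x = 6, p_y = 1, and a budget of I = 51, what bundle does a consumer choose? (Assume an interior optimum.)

MU_x = 3, MU_y = 3/(2√y).
MRS = 3 ÷ (3/(2√y)).
Tangency: set MRS = p_x/p_y = 6/1 = 6.
MRS depends only on y: 2·√y = 6 ⇒ √y = 6/2 = 3 ⇒ y* = 9.
From the budget, 6·x = 51 − 1·9 = 42, so x* = 7.

x* = 7, y* = 9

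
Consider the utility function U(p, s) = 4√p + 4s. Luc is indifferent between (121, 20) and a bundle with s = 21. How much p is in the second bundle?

p = 100

U(121, 20) = 124.
Set U(p, 21) = 124 and solve.
With s = 21: 4√p = 124 − 4·21 = 40, so √p = 10 and p = 100.
Check: U(100, 21) = 124.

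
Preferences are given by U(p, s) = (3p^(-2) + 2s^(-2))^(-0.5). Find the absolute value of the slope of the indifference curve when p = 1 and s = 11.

MRS = 1996.5

For CES with ρ = -2, MRS = (3/2)·(s/p)^3.
At (1, 11): MRS = 1996.5.
The indifference curve has slope −1996.5 at this bundle.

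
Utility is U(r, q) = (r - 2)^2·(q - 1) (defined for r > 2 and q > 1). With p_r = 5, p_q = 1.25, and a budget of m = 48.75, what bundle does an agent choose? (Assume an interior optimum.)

r* = 7, q* = 11

MU_r = 2·(r−2)·(q−1), MU_q = (r−2)^2.
MRS = (2/1)·(q−1)/(r−2).
Tangency: set MRS = p_r/p_q = 5/1.25 = 4.
So (2/1)·(q − 1)/(r − 2) = 4, i.e. (q − 1) = 2·(r − 2).
Rewrite the budget in excess-of-subsistence terms: 5·(r − 2) + 1.25·(q − 1) = 48.75 − 5·2 − 1.25·1 = 37.5.
Substituting, 7.5·(r − 2) = 37.5, so r − 2 = 5 and r* = 7.
Then q − 1 = 2·5 = 10, so q* = 11.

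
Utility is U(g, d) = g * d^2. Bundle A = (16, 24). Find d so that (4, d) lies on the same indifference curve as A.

U(16, 24) = 9216.
Set U(4, d) = 9216 and solve.
With g = 4: d^2 = 9216/4 = 2304; taking the square root, d = 48.
Check: U(4, 48) = 9216.

d = 48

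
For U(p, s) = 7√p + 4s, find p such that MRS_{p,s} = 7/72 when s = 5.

p = 81

MU_p = 7/(2√p), MU_s = 4.
MRS = 7/(2√p) ÷ 4.
MRS depends only on p: 0.875/√p = 7/72 ⇒ √p = 0.875/(7/72) = 9 ⇒ p = 81.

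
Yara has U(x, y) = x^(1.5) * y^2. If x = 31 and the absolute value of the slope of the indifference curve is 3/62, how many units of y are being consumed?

y = 2

MU_x = 1.5·√x·y^2 and MU_y = 2·x^(1.5)·y.
MRS = MU_x/MU_y = (0.75)·y/x.
Substitute x = 31: MRS = y/(124/3). Setting y/(124/3) = 3/62 gives y = (3/62)·(124/3) = 2.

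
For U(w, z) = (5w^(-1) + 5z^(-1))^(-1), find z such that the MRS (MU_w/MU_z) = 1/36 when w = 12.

For CES with ρ = -1, MRS = (z/w)^2.
Setting (z/12)^2 = 1/36 gives z/12 = 1/6 and z = 2.

z = 2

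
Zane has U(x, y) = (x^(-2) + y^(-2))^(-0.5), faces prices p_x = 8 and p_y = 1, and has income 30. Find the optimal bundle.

x* = 3, y* = 6

For CES with ρ = -2, MRS = (y/x)^3.
Tangency: set MRS = p_x/p_y = 8/1 = 8.
So (y/x)^3 = 8; taking the cube root, y/x = 2, i.e. y = 2·x.
Substitute into the budget 8·x + 1·y = 30: 10·x = 30, so x* = 3 and y* = 2·3 = 6.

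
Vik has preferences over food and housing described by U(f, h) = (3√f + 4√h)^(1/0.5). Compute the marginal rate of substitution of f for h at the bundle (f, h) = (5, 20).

For CES with ρ = 0.5, MRS = (3/4)·√(h/f).
At (5, 20): MRS = 1.5.
So at (5, 20) the consumer would give up 1.5 units of h for one more unit of f.

MRS = 1.5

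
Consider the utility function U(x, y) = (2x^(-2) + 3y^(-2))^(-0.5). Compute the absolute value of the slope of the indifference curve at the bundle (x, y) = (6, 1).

MRS = 1/324

For CES with ρ = -2, MRS = (2/3)·(y/x)^3.
At (6, 1): MRS = 1/324.
The indifference curve has slope −1/324 at this bundle.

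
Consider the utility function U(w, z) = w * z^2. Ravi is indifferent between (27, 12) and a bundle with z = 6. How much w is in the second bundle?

U(27, 12) = 3888.
Set U(w, 6) = 3888 and solve.
With z = 6: 6^2 = 36, so w = 3888/36 = 108.
Check: U(108, 6) = 3888.

w = 108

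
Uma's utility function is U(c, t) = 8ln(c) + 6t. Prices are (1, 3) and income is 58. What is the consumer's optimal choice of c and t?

MU_c = 8/c, MU_t = 6.
MRS = 8/c ÷ 6.
Tangency: set MRS = p_c/p_t = 1/3.
MRS depends only on c: (4/3)/c = 1/3 ⇒ c* = (4/3)/(1/3) = 4.
From the budget, 3·t = 58 − 1·4 = 54, so t* = 18.

c* = 4, t* = 18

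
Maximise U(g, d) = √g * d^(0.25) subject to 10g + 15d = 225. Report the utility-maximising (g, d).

MU_g = 0.5·g^(-0.5)·d^(0.25) and MU_d = 0.25·√g·d^(-0.75).
MRS = MU_g/MU_d = (2)·d/g.
Tangency: set MRS = p_g/p_d = 10/15 = 2/3.
So (2)·d/g = 2/3, i.e. d = (1/3)·g.
Substitute into the budget 10·g + 15·d = 225: 15·g = 225, so g* = 15.
Then d* = (1/3)·15 = 5.

g* = 15, d* = 5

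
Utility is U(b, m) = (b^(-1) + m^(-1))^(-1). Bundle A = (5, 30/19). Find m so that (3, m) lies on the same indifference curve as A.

U depends on (b, m) only through S = b^(-1) + m^(-1), so equal utility means equal S. At (5, 30/19): S = 5/6.
With b = 3: 3^(-1) = 1/3, so m^(-1) = 5/6 − 1/3 = 0.5.
Hence m = 1/0.5 = 2.
Check: U(3, 2) = 1.2.

m = 2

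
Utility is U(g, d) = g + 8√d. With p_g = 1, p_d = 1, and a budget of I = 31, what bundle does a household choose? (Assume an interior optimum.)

g* = 15, d* = 16

MU_g = 1, MU_d = 8/(2√d).
MRS = 1 ÷ (8/(2√d)).
Tangency: set MRS = p_g/p_d = 1/1 = 1.
MRS depends only on d: 0.25·√d = 1 ⇒ √d = 1/0.25 = 4 ⇒ d* = 16.
From the budget, 1·g = 31 − 1·16 = 15, so g* = 15.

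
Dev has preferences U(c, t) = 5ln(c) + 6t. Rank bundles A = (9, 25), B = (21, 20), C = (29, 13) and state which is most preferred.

Bundle A

Evaluate utility at each bundle:
U(A) = 160.986.
U(B) = 135.223.
U(C) = 94.836.
Highest utility is A, so A ≻ B ≻ C.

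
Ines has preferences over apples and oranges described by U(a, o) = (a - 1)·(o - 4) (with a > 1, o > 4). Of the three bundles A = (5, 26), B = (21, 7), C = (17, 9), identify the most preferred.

Bundle A

Evaluate utility at each bundle:
U(A) = 88.
U(B) = 60.
U(C) = 80.
Highest utility is A, so A ≻ C ≻ B.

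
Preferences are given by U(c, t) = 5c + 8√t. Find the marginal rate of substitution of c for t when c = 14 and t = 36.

MRS = 7.5

MU_c = 5, MU_t = 8/(2√t).
MRS = 5 ÷ (8/(2√t)).
At (14, 36): MRS = 7.5.
So at (14, 36) the consumer would give up 7.5 units of t for one more unit of c.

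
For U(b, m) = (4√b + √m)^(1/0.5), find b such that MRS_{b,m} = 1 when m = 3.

b = 48

For CES with ρ = 0.5, MRS = (4/1)·√(m/b).
Setting (4/1)·√(3/b) = 1 gives √(3/b) = 0.25, so 3/b = 1/16 and b = 48.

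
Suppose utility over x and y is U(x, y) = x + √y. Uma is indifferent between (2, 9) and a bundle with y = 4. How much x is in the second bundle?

x = 3

U(2, 9) = 5.
Set U(x, 4) = 5 and solve.
With y = 4: √4 = 2, so x = 5 − 2 = 3.
Check: U(3, 4) = 5.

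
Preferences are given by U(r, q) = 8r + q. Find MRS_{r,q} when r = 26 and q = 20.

MRS = 8

MU_r = 8, MU_q = 1, so MRS = 8/1 = 8 at every bundle.
At (26, 20): MRS = 8.
So at (26, 20) the consumer would give up 8 units of q for one more unit of r.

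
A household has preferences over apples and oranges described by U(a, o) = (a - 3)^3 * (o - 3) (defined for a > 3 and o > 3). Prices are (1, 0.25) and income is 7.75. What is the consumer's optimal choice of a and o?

MU_a = 3·(a−3)^2·(o−3), MU_o = (a−3)^3.
MRS = (3/1)·(o−3)/(a−3).
Tangency: set MRS = p_a/p_o = 1/0.25 = 4.
So (3/1)·(o − 3)/(a − 3) = 4, i.e. (o − 3) = (4/3)·(a − 3).
Rewrite the budget in excess-of-subsistence terms: 1·(a − 3) + 0.25·(o − 3) = 7.75 − 1·3 − 0.25·3 = 4.
Substituting, (4/3)·(a − 3) = 4, so a − 3 = 3 and a* = 6.
Then o − 3 = (4/3)·3 = 4, so o* = 7.

a* = 6, o* = 7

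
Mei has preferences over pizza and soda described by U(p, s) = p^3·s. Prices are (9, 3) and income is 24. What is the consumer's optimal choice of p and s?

MU_p = 3·p^2·s and MU_s = p^3.
MRS = MU_p/MU_s = (3/1)·s/p.
Tangency: set MRS = p_p/p_s = 9/3 = 3.
So (3/1)·s/p = 3, i.e. s = p.
Substitute into the budget 9·p + 3·s = 24: 12·p = 24, so p* = 2.
Then s* = 2.

p* = 2, s* = 2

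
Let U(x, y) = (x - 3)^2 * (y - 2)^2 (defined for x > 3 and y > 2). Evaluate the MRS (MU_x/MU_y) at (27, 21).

MRS = 19/24

MU_x = 2·(x−3)·(y−2)^2, MU_y = 2·(x−3)^2·(y−2).
MRS = (y−2)/(x−3).
At (27, 21): MRS = 19/24.
So at (27, 21) the consumer would give up 19/24 units of y for one more unit of x.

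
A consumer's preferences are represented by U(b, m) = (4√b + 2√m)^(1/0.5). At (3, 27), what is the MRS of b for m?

MRS = 6

For CES with ρ = 0.5, MRS = (4/2)·√(m/b).
At (3, 27): MRS = 6.
That is, one extra unit of b is worth 6 units of m at the margin.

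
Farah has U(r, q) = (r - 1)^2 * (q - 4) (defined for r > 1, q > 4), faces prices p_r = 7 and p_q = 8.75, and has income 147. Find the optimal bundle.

MU_r = 2·(r−1)·(q−4), MU_q = (r−1)^2.
MRS = (2/1)·(q−4)/(r−1).
Tangency: set MRS = p_r/p_q = 7/8.75 = 0.8.
So (2/1)·(q − 4)/(r − 1) = 0.8, i.e. (q − 4) = 0.4·(r − 1).
Rewrite the budget in excess-of-subsistence terms: 7·(r − 1) + 8.75·(q − 4) = 147 − 7·1 − 8.75·4 = 105.
Substituting, 10.5·(r − 1) = 105, so r − 1 = 10 and r* = 11.
Then q − 4 = 0.4·10 = 4, so q* = 8.

r* = 11, q* = 8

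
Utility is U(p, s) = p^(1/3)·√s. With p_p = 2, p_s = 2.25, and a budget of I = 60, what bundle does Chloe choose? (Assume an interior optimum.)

p* = 12, s* = 16

MU_p = 1/3·p^(-2/3)·√s and MU_s = 0.5·p^(1/3)·s^(-0.5).
MRS = MU_p/MU_s = (2/3)·s/p.
Tangency: set MRS = p_p/p_s = 2/2.25 = 8/9.
So (2/3)·s/p = 8/9, i.e. s = (4/3)·p.
Substitute into the budget 2·p + 2.25·s = 60: 5·p = 60, so p* = 12.
Then s* = (4/3)·12 = 16.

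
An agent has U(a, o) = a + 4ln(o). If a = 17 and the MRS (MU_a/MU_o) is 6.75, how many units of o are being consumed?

o = 27

MU_a = 1, MU_o = 4/o.
MRS = 1 ÷ (4/o).
MRS depends only on o: 0.25·o = 6.75 ⇒ o = 6.75/0.25 = 27.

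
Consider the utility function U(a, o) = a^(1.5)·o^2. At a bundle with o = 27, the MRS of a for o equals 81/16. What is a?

a = 4

MU_a = 1.5·√a·o^2 and MU_o = 2·a^(1.5)·o.
MRS = MU_a/MU_o = (0.75)·o/a.
Substitute o = 27: MRS = 20.25/a. Setting 20.25/a = 81/16 gives a = 20.25/(81/16) = 4.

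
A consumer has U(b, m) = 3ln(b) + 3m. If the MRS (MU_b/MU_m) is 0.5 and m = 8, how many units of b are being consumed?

MU_b = 3/b, MU_m = 3.
MRS = 3/b ÷ 3.
MRS depends only on b: 1/b = 0.5 ⇒ b = 1/0.5 = 2.

b = 2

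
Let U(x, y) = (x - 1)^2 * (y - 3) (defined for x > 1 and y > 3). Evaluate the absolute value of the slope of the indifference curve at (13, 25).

MRS = 11/3

MU_x = 2·(x−1)·(y−3), MU_y = (x−1)^2.
MRS = (2/1)·(y−3)/(x−1).
At (13, 25): MRS = 11/3.
The indifference curve has slope −11/3 at this bundle.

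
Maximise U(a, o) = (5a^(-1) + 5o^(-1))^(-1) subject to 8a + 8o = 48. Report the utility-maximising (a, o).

For CES with ρ = -1, MRS = (o/a)^2.
Tangency: set MRS = p_a/p_o = 8/8 = 1.
So (o/a)^2 = 1; taking the square root, o/a = 1, i.e. o = a.
Substitute into the budget 8·a + 8·o = 48: 16·a = 48, so a* = 3 and o* = 3.

a* = 3, o* = 3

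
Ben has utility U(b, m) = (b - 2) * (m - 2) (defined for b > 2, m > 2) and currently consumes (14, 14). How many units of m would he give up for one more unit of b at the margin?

MRS = 1

MU_b = (m−2), MU_m = (b−2).
MRS = (m−2)/(b−2).
At (14, 14): MRS = 1.
So at (14, 14) the consumer would give up 1 units of m for one more unit of b.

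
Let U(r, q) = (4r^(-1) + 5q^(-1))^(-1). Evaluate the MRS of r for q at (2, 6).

MRS = 7.2

For CES with ρ = -1, MRS = (4/5)·(q/r)^2.
At (2, 6): MRS = 7.2.
That is, one extra unit of r is worth 7.2 units of q at the margin.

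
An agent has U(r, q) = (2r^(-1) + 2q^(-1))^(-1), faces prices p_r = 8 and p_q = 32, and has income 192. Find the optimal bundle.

For CES with ρ = -1, MRS = (q/r)^2.
Tangency: set MRS = p_r/p_q = 8/32 = 0.25.
So (q/r)^2 = 0.25; taking the square root, q/r = 0.5, i.e. q = 0.5·r.
Substitute into the budget 8·r + 32·q = 192: 24·r = 192, so r* = 8 and q* = 0.5·8 = 4.

r* = 8, q* = 4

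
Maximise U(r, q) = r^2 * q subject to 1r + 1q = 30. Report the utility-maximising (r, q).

MU_r = 2·r·q and MU_q = r^2.
MRS = MU_r/MU_q = (2/1)·q/r.
Tangency: set MRS = p_r/p_q = 1/1 = 1.
So (2/1)·q/r = 1, i.e. q = 0.5·r.
Substitute into the budget 1·r + 1·q = 30: 1.5·r = 30, so r* = 20.
Then q* = 0.5·20 = 10.

r* = 20, q* = 10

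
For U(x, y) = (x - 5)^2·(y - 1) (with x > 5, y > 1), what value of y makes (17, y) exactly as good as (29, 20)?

U(29, 20) = 10944.
Set U(17, y) = 10944 and solve.
With x = 17: (17 − 5)^2 = 144, so (y − 1) = 10944/144 = 76.
So y = 1 + 76 = 77.
Check: U(17, 77) = 10944.

y = 77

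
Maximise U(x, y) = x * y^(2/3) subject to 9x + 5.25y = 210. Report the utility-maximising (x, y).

MU_x = y^(2/3) and MU_y = 2/3·x·y^(-1/3).
MRS = MU_x/MU_y = (1.5)·y/x.
Tangency: set MRS = p_x/p_y = 9/5.25 = 12/7.
So (1.5)·y/x = 12/7, i.e. y = (8/7)·x.
Substitute into the budget 9·x + 5.25·y = 210: 15·x = 210, so x* = 14.
Then y* = (8/7)·14 = 16.

x* = 14, y* = 16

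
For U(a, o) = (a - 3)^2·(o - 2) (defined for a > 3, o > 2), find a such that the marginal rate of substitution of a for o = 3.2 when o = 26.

MU_a = 2·(a−3)·(o−2), MU_o = (a−3)^2.
MRS = (2/1)·(o−2)/(a−3).
Substitute o = 26: MRS = 48/(a − 3). Setting this equal to 3.2 gives a − 3 = 48/3.2 = 15, so a = 18.

a = 18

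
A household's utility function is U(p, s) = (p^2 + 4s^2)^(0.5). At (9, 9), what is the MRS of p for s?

For CES with ρ = 2, MRS = (1/4)·(s/p)^(-1).
At (9, 9): MRS = 0.25.
So at (9, 9) the consumer would give up 0.25 units of s for one more unit of p.

MRS = 0.25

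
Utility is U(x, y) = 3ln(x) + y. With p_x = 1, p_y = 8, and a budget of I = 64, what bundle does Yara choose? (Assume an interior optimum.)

MU_x = 3/x, MU_y = 1.
MRS = 3/x ÷ 1.
Tangency: set MRS = p_x/p_y = 1/8 = 0.125.
MRS depends only on x: 3/x = 0.125 ⇒ x* = 3/0.125 = 24.
From the budget, 8·y = 64 − 1·24 = 40, so y* = 5.

x* = 24, y* = 5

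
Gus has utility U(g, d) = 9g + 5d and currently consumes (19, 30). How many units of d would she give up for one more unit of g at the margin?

MU_g = 9, MU_d = 5, so MRS = 9/5 = 1.8 at every bundle.
At (19, 30): MRS = 1.8.
That is, one extra unit of g is worth 1.8 units of d at the margin.

MRS = 1.8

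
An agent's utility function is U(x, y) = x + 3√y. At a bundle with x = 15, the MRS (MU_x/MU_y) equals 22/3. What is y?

MU_x = 1, MU_y = 3/(2√y).
MRS = 1 ÷ (3/(2√y)).
MRS depends only on y: (2/3)·√y = 22/3 ⇒ √y = (22/3)/(2/3) = 11 ⇒ y = 121.

y = 121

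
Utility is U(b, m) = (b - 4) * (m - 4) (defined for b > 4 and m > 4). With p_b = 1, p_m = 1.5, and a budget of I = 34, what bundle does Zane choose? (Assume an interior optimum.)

b* = 16, m* = 12

MU_b = (m−4), MU_m = (b−4).
MRS = (m−4)/(b−4).
Tangency: set MRS = p_b/p_m = 1/1.5 = 2/3.
So (m − 4)/(b − 4) = 2/3, i.e. (m − 4) = (2/3)·(b − 4).
Rewrite the budget in excess-of-subsistence terms: 1·(b − 4) + 1.5·(m − 4) = 34 − 1·4 − 1.5·4 = 24.
Substituting, 2·(b − 4) = 24, so b − 4 = 12 and b* = 16.
Then m − 4 = (2/3)·12 = 8, so m* = 12.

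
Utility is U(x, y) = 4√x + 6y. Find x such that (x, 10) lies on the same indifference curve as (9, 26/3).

x = 1

U(9, 26/3) = 64.
Set U(x, 10) = 64 and solve.
With y = 10: 4√x = 64 − 6·10 = 4, so √x = 1 and x = 1.
Check: U(1, 10) = 64.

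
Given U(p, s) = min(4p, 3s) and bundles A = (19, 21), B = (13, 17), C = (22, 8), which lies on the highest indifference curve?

Bundle A

Evaluate utility at each bundle:
U(A) = 63.
U(B) = 51.
U(C) = 24.
Highest utility is A, so A ≻ B ≻ C.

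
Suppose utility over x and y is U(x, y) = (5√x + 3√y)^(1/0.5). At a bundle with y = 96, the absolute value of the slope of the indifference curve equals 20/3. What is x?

For CES with ρ = 0.5, MRS = (5/3)·√(y/x).
Setting (5/3)·√(96/x) = 20/3 gives √(96/x) = 4, so 96/x = 16 and x = 6.

x = 6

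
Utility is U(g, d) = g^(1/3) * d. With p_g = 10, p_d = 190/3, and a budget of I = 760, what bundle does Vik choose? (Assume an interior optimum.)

g* = 19, d* = 9

MU_g = 1/3·g^(-2/3)·d and MU_d = g^(1/3).
MRS = MU_g/MU_d = (1/3)·d/g.
Tangency: set MRS = p_g/p_d = 10/(190/3) = 3/19.
So (1/3)·d/g = 3/19, i.e. d = (9/19)·g.
Substitute into the budget 10·g + (190/3)·d = 760: 40·g = 760, so g* = 19.
Then d* = (9/19)·19 = 9.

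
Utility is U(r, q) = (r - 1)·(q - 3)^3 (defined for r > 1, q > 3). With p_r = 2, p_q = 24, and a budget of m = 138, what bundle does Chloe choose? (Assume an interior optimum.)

MU_r = (q−3)^3, MU_q = 3·(r−1)·(q−3)^2.
MRS = (1/3)·(q−3)/(r−1).
Tangency: set MRS = p_r/p_q = 2/24 = 1/12.
So (1/3)·(q − 3)/(r − 1) = 1/12, i.e. (q − 3) = 0.25·(r − 1).
Rewrite the budget in excess-of-subsistence terms: 2·(r − 1) + 24·(q − 3) = 138 − 2·1 − 24·3 = 64.
Substituting, 8·(r − 1) = 64, so r − 1 = 8 and r* = 9.
Then q − 3 = 0.25·8 = 2, so q* = 5.

r* = 9, q* = 5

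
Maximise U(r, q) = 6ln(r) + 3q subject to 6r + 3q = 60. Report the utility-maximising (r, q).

r* = 1, q* = 18

MU_r = 6/r, MU_q = 3.
MRS = 6/r ÷ 3.
Tangency: set MRS = p_r/p_q = 6/3 = 2.
MRS depends only on r: 2/r = 2 ⇒ r* = 2/2 = 1.
From the budget, 3·q = 60 − 6·1 = 54, so q* = 18.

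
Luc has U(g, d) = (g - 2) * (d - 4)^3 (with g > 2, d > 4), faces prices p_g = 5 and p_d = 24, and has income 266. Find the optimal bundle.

MU_g = (d−4)^3, MU_d = 3·(g−2)·(d−4)^2.
MRS = (1/3)·(d−4)/(g−2).
Tangency: set MRS = p_g/p_d = 5/24.
So (1/3)·(d − 4)/(g − 2) = 5/24, i.e. (d − 4) = 0.625·(g − 2).
Rewrite the budget in excess-of-subsistence terms: 5·(g − 2) + 24·(d − 4) = 266 − 5·2 − 24·4 = 160.
Substituting, 20·(g − 2) = 160, so g − 2 = 8 and g* = 10.
Then d − 4 = 0.625·8 = 5, so d* = 9.

g* = 10, d* = 9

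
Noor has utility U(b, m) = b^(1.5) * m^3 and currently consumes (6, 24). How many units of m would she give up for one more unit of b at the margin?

MRS = 2

MU_b = 1.5·√b·m^3 and MU_m = 3·b^(1.5)·m^2.
MRS = MU_b/MU_m = (0.5)·m/b.
At (6, 24): MRS = 2.
So at (6, 24) the consumer would give up 2 units of m for one more unit of b.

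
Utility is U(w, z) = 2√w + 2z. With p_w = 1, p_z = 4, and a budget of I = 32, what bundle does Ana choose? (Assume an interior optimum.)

MU_w = 2/(2√w), MU_z = 2.
MRS = 2/(2√w) ÷ 2.
Tangency: set MRS = p_w/p_z = 1/4 = 0.25.
MRS depends only on w: 0.5/√w = 0.25 ⇒ √w = 0.5/0.25 = 2 ⇒ w* = 4.
From the budget, 4·z = 32 − 1·4 = 28, so z* = 7.

w* = 4, z* = 7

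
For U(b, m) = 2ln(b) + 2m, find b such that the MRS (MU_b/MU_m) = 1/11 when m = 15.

b = 11

MU_b = 2/b, MU_m = 2.
MRS = 2/b ÷ 2.
MRS depends only on b: 1/b = 1/11 ⇒ b = 1/(1/11) = 11.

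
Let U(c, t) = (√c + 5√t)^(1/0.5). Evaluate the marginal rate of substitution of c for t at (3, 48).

For CES with ρ = 0.5, MRS = (1/5)·√(t/c).
At (3, 48): MRS = 0.8.
The indifference curve has slope −0.8 at this bundle.

MRS = 0.8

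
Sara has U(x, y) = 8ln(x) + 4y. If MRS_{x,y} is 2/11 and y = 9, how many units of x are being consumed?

MU_x = 8/x, MU_y = 4.
MRS = 8/x ÷ 4.
MRS depends only on x: 2/x = 2/11 ⇒ x = 2/(2/11) = 11.

x = 11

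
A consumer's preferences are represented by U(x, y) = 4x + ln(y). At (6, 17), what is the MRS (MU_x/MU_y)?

MRS = 68

MU_x = 4, MU_y = 1/y.
MRS = 4 ÷ (1/y).
At (6, 17): MRS = 68.
That is, one extra unit of x is worth 68 units of y at the margin.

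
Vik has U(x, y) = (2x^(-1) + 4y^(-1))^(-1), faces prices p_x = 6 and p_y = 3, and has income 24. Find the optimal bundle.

x* = 2, y* = 4

For CES with ρ = -1, MRS = (2/4)·(y/x)^2.
Tangency: set MRS = p_x/p_y = 6/3 = 2.
So (y/x)^2 = 4; taking the square root, y/x = 2, i.e. y = 2·x.
Substitute into the budget 6·x + 3·y = 24: 12·x = 24, so x* = 2 and y* = 2·2 = 4.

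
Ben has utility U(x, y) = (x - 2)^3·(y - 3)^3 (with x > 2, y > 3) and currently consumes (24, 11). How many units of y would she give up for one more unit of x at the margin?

MRS = 4/11

MU_x = 3·(x−2)^2·(y−3)^3, MU_y = 3·(x−2)^3·(y−3)^2.
MRS = (y−3)/(x−2).
At (24, 11): MRS = 4/11.
The indifference curve has slope −4/11 at this bundle.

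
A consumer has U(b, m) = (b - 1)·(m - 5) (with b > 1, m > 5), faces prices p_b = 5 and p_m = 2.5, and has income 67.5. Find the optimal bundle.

MU_b = (m−5), MU_m = (b−1).
MRS = (m−5)/(b−1).
Tangency: set MRS = p_b/p_m = 5/2.5 = 2.
So (m − 5)/(b − 1) = 2, i.e. (m − 5) = 2·(b − 1).
Rewrite the budget in excess-of-subsistence terms: 5·(b − 1) + 2.5·(m − 5) = 67.5 − 5·1 − 2.5·5 = 50.
Substituting, 10·(b − 1) = 50, so b − 1 = 5 and b* = 6.
Then m − 5 = 2·5 = 10, so m* = 15.

b* = 6, m* = 15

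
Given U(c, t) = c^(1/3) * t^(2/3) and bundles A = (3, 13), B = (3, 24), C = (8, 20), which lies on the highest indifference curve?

Evaluate utility at each bundle:
U(A) = 7.974.
U(B) = 12.000.
U(C) = 14.736.
Highest utility is C, so C ≻ B ≻ A.

Bundle C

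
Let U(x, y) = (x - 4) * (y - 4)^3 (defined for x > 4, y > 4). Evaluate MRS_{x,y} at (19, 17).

MRS = 13/45

MU_x = (y−4)^3, MU_y = 3·(x−4)·(y−4)^2.
MRS = (1/3)·(y−4)/(x−4).
At (19, 17): MRS = 13/45.
The indifference curve has slope −13/45 at this bundle.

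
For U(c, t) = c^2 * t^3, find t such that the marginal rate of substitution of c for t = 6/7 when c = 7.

t = 9

MU_c = 2·c·t^3 and MU_t = 3·c^2·t^2.
MRS = MU_c/MU_t = (2/3)·t/c.
Substitute c = 7: MRS = t/10.5. Setting t/10.5 = 6/7 gives t = (6/7)·10.5 = 9.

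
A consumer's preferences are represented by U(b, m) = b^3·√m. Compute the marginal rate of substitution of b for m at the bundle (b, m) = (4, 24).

MU_b = 3·b^2·√m and MU_m = 0.5·b^3·m^(-0.5).
MRS = MU_b/MU_m = (6)·m/b.
At (4, 24): MRS = 36.
That is, one extra unit of b is worth 36 units of m at the margin.

MRS = 36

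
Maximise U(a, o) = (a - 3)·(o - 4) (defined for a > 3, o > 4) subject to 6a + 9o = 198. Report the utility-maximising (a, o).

a* = 15, o* = 12

MU_a = (o−4), MU_o = (a−3).
MRS = (o−4)/(a−3).
Tangency: set MRS = p_a/p_o = 6/9 = 2/3.
So (o − 4)/(a − 3) = 2/3, i.e. (o − 4) = (2/3)·(a − 3).
Rewrite the budget in excess-of-subsistence terms: 6·(a − 3) + 9·(o − 4) = 198 − 6·3 − 9·4 = 144.
Substituting, 12·(a − 3) = 144, so a − 3 = 12 and a* = 15.
Then o − 4 = (2/3)·12 = 8, so o* = 12.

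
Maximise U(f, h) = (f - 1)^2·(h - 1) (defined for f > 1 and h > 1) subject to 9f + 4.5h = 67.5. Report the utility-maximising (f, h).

MU_f = 2·(f−1)·(h−1), MU_h = (f−1)^2.
MRS = (2/1)·(h−1)/(f−1).
Tangency: set MRS = p_f/p_h = 9/4.5 = 2.
So (2/1)·(h − 1)/(f − 1) = 2, i.e. (h − 1) = (f − 1).
Rewrite the budget in excess-of-subsistence terms: 9·(f − 1) + 4.5·(h − 1) = 67.5 − 9·1 − 4.5·1 = 54.
Substituting, 13.5·(f − 1) = 54, so f − 1 = 4 and f* = 5.
Then h − 1 = 4, so h* = 5.

f* = 5, h* = 5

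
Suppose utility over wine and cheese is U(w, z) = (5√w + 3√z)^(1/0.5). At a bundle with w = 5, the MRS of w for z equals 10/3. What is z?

z = 20

For CES with ρ = 0.5, MRS = (5/3)·√(z/w).
Setting (5/3)·√(z/5) = 10/3 gives √(z/5) = 2, so z/5 = 4 and z = 20.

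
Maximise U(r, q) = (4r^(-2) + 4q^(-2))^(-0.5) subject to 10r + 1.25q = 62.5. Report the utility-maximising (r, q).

For CES with ρ = -2, MRS = (q/r)^3.
Tangency: set MRS = p_r/p_q = 10/1.25 = 8.
So (q/r)^3 = 8; taking the cube root, q/r = 2, i.e. q = 2·r.
Substitute into the budget 10·r + 1.25·q = 62.5: 12.5·r = 62.5, so r* = 5 and q* = 2·5 = 10.

r* = 5, q* = 10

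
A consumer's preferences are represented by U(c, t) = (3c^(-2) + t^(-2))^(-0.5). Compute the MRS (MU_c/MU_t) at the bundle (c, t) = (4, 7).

For CES with ρ = -2, MRS = (3/1)·(t/c)^3.
At (4, 7): MRS = 1029/64.
The indifference curve has slope −1029/64 at this bundle.

MRS = 1029/64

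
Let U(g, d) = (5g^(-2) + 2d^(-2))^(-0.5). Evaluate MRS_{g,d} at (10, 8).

For CES with ρ = -2, MRS = (5/2)·(d/g)^3.
At (10, 8): MRS = 32/25.
So at (10, 8) the consumer would give up 32/25 units of d for one more unit of g.

MRS = 32/25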